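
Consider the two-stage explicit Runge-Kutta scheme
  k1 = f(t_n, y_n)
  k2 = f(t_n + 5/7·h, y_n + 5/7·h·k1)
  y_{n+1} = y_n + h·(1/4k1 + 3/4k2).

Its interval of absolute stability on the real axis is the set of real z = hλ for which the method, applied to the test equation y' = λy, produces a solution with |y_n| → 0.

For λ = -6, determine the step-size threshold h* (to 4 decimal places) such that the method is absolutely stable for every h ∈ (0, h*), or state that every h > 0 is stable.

On y'=λy, z=hλ:
  k1=λy_n ⇒ h·k1=z·y_n;  k2=λ(1+5/7z)y_n ⇒ h·k2=z(1+5/7z)y_n
  y_{n+1}/y_n = 1 + 1/4z + 3/4z(1+5/7z) = 1 + z + 15/28z²
  ⇒ R(z) = 1 + z + 15/28z².

Solve |R(x)|<1 on ℝ⁻.
x=-1.26: |R|=0.5905
R=1: x+15/28x²=0 ⇒ x=−28/15=-1.8667; min R=1−1/(4·15/28)=0.5333>−1
Confirm numerically:
  x=-1.517: |R|=0.71583 <1
  x=-1.439: |R|=0.67031 <1
  x=-1.285: |R|=0.59958 <1
  x=-1.268: |R|=0.59333 <1
  x=-2.110: |R|=1.27505 >1
  x=-1.985: |R|=1.12583 >1
Stable set (-1.8667, 0).

(-1.8667,0); λ=-6 ⇒ h* = (28/15)/6 = 0.3111.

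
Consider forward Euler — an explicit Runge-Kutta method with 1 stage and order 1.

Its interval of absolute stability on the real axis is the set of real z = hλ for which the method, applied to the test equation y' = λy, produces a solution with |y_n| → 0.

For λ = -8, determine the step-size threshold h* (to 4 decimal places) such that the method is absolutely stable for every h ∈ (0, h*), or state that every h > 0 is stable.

Test eqn y'=λy, z=hλ:
  order 1, 1-stage ⇒ R(z)=1+z
  (e.g. R(-0.87)=0.13000, |R|=0.13000)

Solve |R(x)|<1 on ℝ⁻.
x=-0.87: |R|=0.1300
|R(-1.55)|=0.5500 |R(-1.44)|=0.4400 |R(-1.13)|=0.1300
Bisect:
  x_lo=-2.5328 |R|=1.5328  x_hi=-0.2808 |R|=0.7192
  mid=-1.40677 |R|=0.40677 →hi
  mid=-1.96977 |R|=0.96977 →hi
  mid=-2.25127 |R|=1.25127 →lo
  mid=-2.11052 |R|=1.11052 →lo
  mid=-2.04015 |R|=1.04015 →lo
  mid=-2.00496 |R|=1.00496 →lo
  mid=-1.98737 |R|=0.98737 →hi
  mid=-1.99616 |R|=0.99616 →hi
  ...
  [-2.00001,-1.99987] ⇒ x*=-2.0000
Interval (-2.0000, 0).

(-2.0000,0); λ=-8 ⇒ h* = 0.2500.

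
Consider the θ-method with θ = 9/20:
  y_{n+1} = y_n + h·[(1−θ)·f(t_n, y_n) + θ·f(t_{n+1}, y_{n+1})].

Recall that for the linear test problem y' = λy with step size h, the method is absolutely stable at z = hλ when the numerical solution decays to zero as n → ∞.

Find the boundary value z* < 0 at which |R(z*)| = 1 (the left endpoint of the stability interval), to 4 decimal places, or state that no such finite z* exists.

z* = -20.0000.

Test eqn y'=λy, z=hλ:
  y_{n+1} = y_n + z·[11/20·y_n + 9/20·y_{n+1}] ⇒ (1 − 9/20z)y_{n+1} = (1 + 11/20z)y_n
  R(z) = (1 + 11/20z)/(1 − 9/20z).

Boundary: |R(x)|=1, x<0.
x=-0.86: |R|=0.3800
R=−1: 1+11/20x = −1+9/20x ⇒ -1/10x=2 ⇒ x=2/(-1/10)=-20.0000
Confirm numerically:
  x=-19.368: |R|=0.99349 <1
  x=-14.707: |R|=0.93052 <1
  x=-12.594: |R|=0.88892 <1
  x=-20.332: |R|=1.00327 >1
  x=-20.028: |R|=1.00028 >1
So |R|<1 on (-20.0000, 0).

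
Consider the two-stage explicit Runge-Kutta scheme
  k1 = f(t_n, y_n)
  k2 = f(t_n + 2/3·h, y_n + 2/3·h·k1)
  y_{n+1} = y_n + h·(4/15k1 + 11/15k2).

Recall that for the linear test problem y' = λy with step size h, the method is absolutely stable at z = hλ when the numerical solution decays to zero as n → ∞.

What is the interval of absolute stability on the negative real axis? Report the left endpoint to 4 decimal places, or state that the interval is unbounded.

(-2.0455, 0).

With y'=λy (z=hλ):
  k1=λy_n ⇒ h·k1=z·y_n;  k2=λ(1+2/3z)y_n ⇒ h·k2=z(1+2/3z)y_n
  y_{n+1}/y_n = 1 + 4/15z + 11/15z(1+2/3z) = 1 + z + 22/45z²
  R(z) = 1 + z + 22/45z².

Need |R(x)|<1, x<0.
x=-0.74: |R|=0.5277
R=1: x+22/45x²=0 ⇒ x=−45/22=-2.0455; min R=1−1/(4·22/45)=0.4886>−1
Confirm numerically:
  x=-1.660: |R|=0.68718 <1
  x=-1.623: |R|=0.66480 <1
  x=-1.244: |R|=0.51257 <1
  x=-1.019: |R|=0.48864 <1
  x=-2.430: |R|=1.45684 >1
  x=-2.273: |R|=1.25286 >1
Interval (-2.0455, 0).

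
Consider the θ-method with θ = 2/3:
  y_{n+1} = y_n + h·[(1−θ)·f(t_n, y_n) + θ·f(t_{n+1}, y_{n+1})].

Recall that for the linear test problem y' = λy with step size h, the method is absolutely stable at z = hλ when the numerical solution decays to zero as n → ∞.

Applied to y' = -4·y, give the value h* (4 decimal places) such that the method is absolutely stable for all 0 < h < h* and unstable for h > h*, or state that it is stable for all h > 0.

On y'=λy, z=hλ:
  y_{n+1} = y_n + z·[1/3·y_n + 2/3·y_{n+1}] ⇒ (1 − 2/3z)y_{n+1} = (1 + 1/3z)y_n
  R(z) = (1 + 1/3z)/(1 − 2/3z).

Boundary: |R(x)|=1, x<0.
x=-1.36: |R|=0.2867
x=-2: |R|=0.1429
x=-10: |R|=0.3043
x=-100: |R|=0.4778
θ=2/3≥1/2 ⇒ |1+1/3x|<|1−2/3x| ∀x<0 ⇒ interval (−∞,0).

interval (−∞, 0). Any h>0 works for λ=-4.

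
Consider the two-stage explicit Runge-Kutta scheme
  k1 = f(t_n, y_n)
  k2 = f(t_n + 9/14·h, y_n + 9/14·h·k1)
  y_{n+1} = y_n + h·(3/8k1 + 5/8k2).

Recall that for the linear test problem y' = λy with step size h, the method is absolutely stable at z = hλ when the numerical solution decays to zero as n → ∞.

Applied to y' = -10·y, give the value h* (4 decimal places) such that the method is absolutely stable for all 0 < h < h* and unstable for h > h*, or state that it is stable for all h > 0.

(-2.4889,0); λ=-10 ⇒ h* = (112/45)/10 = 0.2489.

With y'=λy (z=hλ):
  k1=λy_n ⇒ h·k1=z·y_n;  k2=λ(1+9/14z)y_n ⇒ h·k2=z(1+9/14z)y_n
  y_{n+1}/y_n = 1 + 3/8z + 5/8z(1+9/14z) = 1 + z + 45/112z²
  ⇒ R(z) = 1 + z + 45/112z².

Need |R(x)|<1, x<0.
x=-0.91: |R|=0.4227
R=1: x+45/112x²=0 ⇒ x=−112/45=-2.4889; min R=1−1/(4·45/112)=0.3778>−1
Confirm numerically:
  x=-2.314: |R|=0.83740 <1
  x=-2.295: |R|=0.82122 <1
  x=-2.011: |R|=0.61387 <1
  x=-1.527: |R|=0.40986 <1
  x=-2.978: |R|=1.58523 >1
  x=-2.962: |R|=1.56304 >1
So |R|<1 on (-2.4889, 0).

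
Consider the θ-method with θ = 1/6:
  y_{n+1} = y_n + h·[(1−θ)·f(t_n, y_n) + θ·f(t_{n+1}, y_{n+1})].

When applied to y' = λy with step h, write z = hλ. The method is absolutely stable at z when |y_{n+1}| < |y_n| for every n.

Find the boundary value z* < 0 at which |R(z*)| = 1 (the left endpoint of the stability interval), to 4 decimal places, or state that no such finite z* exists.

left endpoint -3.0000.

Set f=λy, z=hλ:
  y_{n+1} = y_n + z·[5/6·y_n + 1/6·y_{n+1}] ⇒ (1 − 1/6z)y_{n+1} = (1 + 5/6z)y_n
  R(z) = (1 + 5/6z)/(1 − 1/6z).

Boundary: |R(x)|=1, x<0.
x=-1.45: |R|=0.1678
R=−1: 1+5/6x = −1+1/6x ⇒ -2/3x=2 ⇒ x=2/(-2/3)=-3.0000
Confirm numerically:
  x=-2.426: |R|=0.72751 <1
  x=-1.287: |R|=0.05970 <1
  x=-1.276: |R|=0.05223 <1
  x=-1.261: |R|=0.04201 <1
  x=-3.100: |R|=1.04396 >1
  x=-3.085: |R|=1.03742 >1
Interval (-3.0000, 0).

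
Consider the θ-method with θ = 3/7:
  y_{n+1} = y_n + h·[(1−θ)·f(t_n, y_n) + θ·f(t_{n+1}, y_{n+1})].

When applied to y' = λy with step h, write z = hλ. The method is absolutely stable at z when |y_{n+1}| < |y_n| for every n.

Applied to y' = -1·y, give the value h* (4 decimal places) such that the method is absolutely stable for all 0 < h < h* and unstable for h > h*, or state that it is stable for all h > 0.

With y'=λy (z=hλ):
  y_{n+1} = y_n + z·[4/7·y_n + 3/7·y_{n+1}] ⇒ (1 − 3/7z)y_{n+1} = (1 + 4/7z)y_n
  R(z) = (1 + 4/7z)/(1 − 3/7z).

Find x<0 with |R(x)|<1.
x=-0.92: |R|=0.3402
R=−1: 1+4/7x = −1+3/7x ⇒ -1/7x=2 ⇒ x=2/(-1/7)=-14.0000
Confirm numerically:
  x=-12.515: |R|=0.96666 <1
  x=-10.589: |R|=0.91201 <1
  x=-5.847: |R|=0.66778 <1
  x=-14.546: |R|=1.01078 >1
  x=-14.173: |R|=1.00349 >1
  x=-14.150: |R|=1.00303 >1
Interval (-14.0000, 0).

(-14.0000,0); λ=-1 ⇒ h* = (14)/1 = 14.0000.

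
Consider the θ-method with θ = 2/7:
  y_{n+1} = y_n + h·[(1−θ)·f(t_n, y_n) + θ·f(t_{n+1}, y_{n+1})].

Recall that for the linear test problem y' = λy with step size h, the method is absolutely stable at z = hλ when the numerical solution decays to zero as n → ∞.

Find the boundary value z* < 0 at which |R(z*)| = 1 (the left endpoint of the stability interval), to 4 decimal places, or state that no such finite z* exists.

z* = -4.6667.

With y'=λy (z=hλ):
  y_{n+1} = y_n + z·[5/7·y_n + 2/7·y_{n+1}] ⇒ (1 − 2/7z)y_{n+1} = (1 + 5/7z)y_n
  Hence R(z) = (1 + 5/7z)/(1 − 2/7z).

Boundary: |R(x)|=1, x<0.
x=-1.43: |R|=0.0152
R=−1: 1+5/7x = −1+2/7x ⇒ -3/7x=2 ⇒ x=2/(-3/7)=-4.6667
Confirm numerically:
  x=-4.024: |R|=0.87188 <1
  x=-3.710: |R|=0.80097 <1
  x=-3.190: |R|=0.66891 <1
  x=-1.989: |R|=0.26826 <1
  x=-5.095: |R|=1.07475 >1
  x=-4.968: |R|=1.05338 >1
  x=-4.903: |R|=1.04219 >1
So |R|<1 on (-4.6667, 0).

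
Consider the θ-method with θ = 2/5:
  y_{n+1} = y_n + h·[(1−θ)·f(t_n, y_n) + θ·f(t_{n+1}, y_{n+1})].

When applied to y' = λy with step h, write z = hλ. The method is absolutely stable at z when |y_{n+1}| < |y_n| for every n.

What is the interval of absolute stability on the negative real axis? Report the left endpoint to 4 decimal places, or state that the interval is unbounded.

(-10.0000, 0).

Set f=λy, z=hλ:
  y_{n+1} = y_n + z·[3/5·y_n + 2/5·y_{n+1}] ⇒ (1 − 2/5z)y_{n+1} = (1 + 3/5z)y_n
  R(z) = (1 + 3/5z)/(1 − 2/5z).

Need |R(x)|<1, x<0.
x=-0.63: |R|=0.4968
R=−1: 1+3/5x = −1+2/5x ⇒ -1/5x=2 ⇒ x=2/(-1/5)=-10.0000
Confirm numerically:
  x=-9.960: |R|=0.99839 <1
  x=-9.006: |R|=0.95681 <1
  x=-8.820: |R|=0.94788 <1
  x=-7.163: |R|=0.85320 <1
  x=-10.424: |R|=1.01640 >1
  x=-10.112: |R|=1.00444 >1
Interval (-10.0000, 0).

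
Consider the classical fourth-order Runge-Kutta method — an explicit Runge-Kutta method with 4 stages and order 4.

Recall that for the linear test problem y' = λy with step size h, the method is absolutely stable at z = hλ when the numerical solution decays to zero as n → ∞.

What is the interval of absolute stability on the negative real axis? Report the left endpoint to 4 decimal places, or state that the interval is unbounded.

(-2.7853, 0).

Set f=λy, z=hλ:
  order 4, 4-stage ⇒ R(z)=1+z+z^2/2+z^3/6+z^4/24
  (e.g. R(-1.35)=0.28958, |R|=0.28958)

Solve |R(x)|<1 on ℝ⁻.
x=-1.35: |R|=0.2896
|R(-2.15)|=0.3952 |R(-1.38)|=0.2853 |R(-0.53)|=0.5889
Bisect:
  x_lo=-3.5606 |R|=2.9520  x_hi=-0.3244 |R|=0.7230
  mid=-1.94251 |R|=0.31579 →hi
  mid=-2.75158 |R|=0.95034 →hi
  mid=-3.15611 |R|=1.71897 →lo
  mid=-2.95384 |R|=1.28532 →lo
  mid=-2.85271 |R|=1.10649 →lo
  mid=-2.80214 |R|=1.02570 →lo
  mid=-2.77686 |R|=0.98736 →hi
  mid=-2.78950 |R|=1.00636 →lo
  ...
  [-2.78535,-2.78516] ⇒ x*=-2.7853
Interval (-2.7853, 0).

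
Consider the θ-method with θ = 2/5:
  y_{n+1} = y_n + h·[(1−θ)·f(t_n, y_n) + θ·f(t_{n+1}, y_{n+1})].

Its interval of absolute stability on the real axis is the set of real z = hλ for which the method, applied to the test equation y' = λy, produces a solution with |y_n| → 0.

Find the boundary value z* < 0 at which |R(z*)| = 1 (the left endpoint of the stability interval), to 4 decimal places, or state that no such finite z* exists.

left endpoint -10.0000.

Set f=λy, z=hλ:
  y_{n+1} = y_n + z·[3/5·y_n + 2/5·y_{n+1}] ⇒ (1 − 2/5z)y_{n+1} = (1 + 3/5z)y_n
  so R(z) = (1 + 3/5z)/(1 − 2/5z).

Boundary: |R(x)|=1, x<0.
x=-1.14: |R|=0.2170
R=−1: 1+3/5x = −1+2/5x ⇒ -1/5x=2 ⇒ x=2/(-1/5)=-10.0000
Confirm numerically:
  x=-9.968: |R|=0.99872 <1
  x=-7.959: |R|=0.90243 <1
  x=-4.133: |R|=0.55774 <1
  x=-10.456: |R|=1.01760 >1
  x=-10.112: |R|=1.00444 >1
Interval (-10.0000, 0).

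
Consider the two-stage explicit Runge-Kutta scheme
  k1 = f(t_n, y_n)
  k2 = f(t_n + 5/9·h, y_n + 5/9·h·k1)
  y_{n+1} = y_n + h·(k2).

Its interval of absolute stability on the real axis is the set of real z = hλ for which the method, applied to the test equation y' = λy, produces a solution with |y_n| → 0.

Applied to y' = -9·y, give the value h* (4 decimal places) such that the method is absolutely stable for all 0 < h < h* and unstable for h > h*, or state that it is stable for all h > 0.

(-1.8000,0); λ=-9 ⇒ h* = (9/5)/9 = 0.2000.

Set f=λy, z=hλ:
  k1=λy_n ⇒ h·k1=z·y_n;  k2=λ(1+5/9z)y_n ⇒ h·k2=z(1+5/9z)y_n
  y_{n+1}/y_n = 1 + z(1+5/9z) = 1 + z + 5/9z²
  R(z) = 1 + z + 5/9z².

Need |R(x)|<1, x<0.
x=-1.06: |R|=0.5642
R=1: x+5/9x²=0 ⇒ x=−9/5=-1.8000; min R=1−1/(4·5/9)=0.5500>−1
Confirm numerically:
  x=-1.690: |R|=0.89672 <1
  x=-1.496: |R|=0.74734 <1
  x=-1.009: |R|=0.55660 <1
  x=-2.364: |R|=1.74072 >1
  x=-2.315: |R|=1.66235 >1
  x=-2.177: |R|=1.45596 >1
So |R|<1 on (-1.8000, 0).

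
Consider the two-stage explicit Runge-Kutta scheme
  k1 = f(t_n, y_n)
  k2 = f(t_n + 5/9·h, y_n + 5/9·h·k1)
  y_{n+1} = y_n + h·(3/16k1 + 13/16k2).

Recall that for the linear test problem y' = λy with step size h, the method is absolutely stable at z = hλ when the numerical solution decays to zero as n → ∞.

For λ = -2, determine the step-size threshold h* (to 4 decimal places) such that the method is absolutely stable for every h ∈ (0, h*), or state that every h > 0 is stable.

(-2.2154,0); λ=-2 ⇒ h* = (144/65)/2 = 1.1077.

Set f=λy, z=hλ:
  k1=λy_n ⇒ h·k1=z·y_n;  k2=λ(1+5/9z)y_n ⇒ h·k2=z(1+5/9z)y_n
  y_{n+1}/y_n = 1 + 3/16z + 13/16z(1+5/9z) = 1 + z + 65/144z²
  ⇒ R(z) = 1 + z + 65/144z².

Need |R(x)|<1, x<0.
x=-1.28: |R|=0.4596
R=1: x+65/144x²=0 ⇒ x=−144/65=-2.2154; min R=1−1/(4·65/144)=0.4462>−1
Confirm numerically:
  x=-1.796: |R|=0.66001 <1
  x=-1.409: |R|=0.48713 <1
  x=-1.250: |R|=0.45530 <1
  x=-1.117: |R|=0.44619 <1
  x=-2.764: |R|=1.68447 >1
  x=-2.450: |R|=1.25946 >1
  x=-2.261: |R|=1.04655 >1
Stable set (-2.2154, 0).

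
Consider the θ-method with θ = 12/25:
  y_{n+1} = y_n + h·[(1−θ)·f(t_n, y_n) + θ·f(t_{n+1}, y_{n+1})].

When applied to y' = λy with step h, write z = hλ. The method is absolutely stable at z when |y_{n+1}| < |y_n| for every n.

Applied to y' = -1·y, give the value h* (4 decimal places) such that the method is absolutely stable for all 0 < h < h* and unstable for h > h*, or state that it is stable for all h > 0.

(-50.0000,0); λ=-1 ⇒ h* = (50)/1 = 50.0000.

On y'=λy, z=hλ:
  y_{n+1} = y_n + z·[13/25·y_n + 12/25·y_{n+1}] ⇒ (1 − 12/25z)y_{n+1} = (1 + 13/25z)y_n
  Hence R(z) = (1 + 13/25z)/(1 − 12/25z).

Boundary: |R(x)|=1, x<0.
x=-1.08: |R|=0.2887
R=−1: 1+13/25x = −1+12/25x ⇒ -1/25x=2 ⇒ x=2/(-1/25)=-50.0000
Confirm numerically:
  x=-40.418: |R|=0.98121 <1
  x=-32.699: |R|=0.95855 <1
  x=-31.747: |R|=0.95504 <1
  x=-31.202: |R|=0.95294 <1
  x=-50.501: |R|=1.00079 >1
  x=-50.021: |R|=1.00003 >1
Interval (-50.0000, 0).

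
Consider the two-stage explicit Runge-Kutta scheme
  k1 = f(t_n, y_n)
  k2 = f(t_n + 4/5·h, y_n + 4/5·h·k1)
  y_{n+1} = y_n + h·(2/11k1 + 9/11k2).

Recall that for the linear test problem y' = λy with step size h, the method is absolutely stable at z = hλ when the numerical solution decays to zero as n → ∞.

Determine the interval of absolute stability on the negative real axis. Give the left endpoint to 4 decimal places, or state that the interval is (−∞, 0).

On y'=λy, z=hλ:
  k1=λy_n ⇒ h·k1=z·y_n;  k2=λ(1+4/5z)y_n ⇒ h·k2=z(1+4/5z)y_n
  y_{n+1}/y_n = 1 + 2/11z + 9/11z(1+4/5z) = 1 + z + 36/55z²
  ⇒ R(z) = 1 + z + 36/55z².

Solve |R(x)|<1 on ℝ⁻.
x=-1.43: |R|=0.9085
R=1: x+36/55x²=0 ⇒ x=−55/36=-1.5278; min R=1−1/(4·36/55)=0.6181>−1
Confirm numerically:
  x=-1.151: |R|=0.71614 <1
  x=-1.037: |R|=0.66688 <1
  x=-0.886: |R|=0.62782 <1
  x=-1.794: |R|=1.31261 >1
  x=-1.718: |R|=1.21391 >1
So |R|<1 on (-1.5278, 0).

z∈(-1.5278,0).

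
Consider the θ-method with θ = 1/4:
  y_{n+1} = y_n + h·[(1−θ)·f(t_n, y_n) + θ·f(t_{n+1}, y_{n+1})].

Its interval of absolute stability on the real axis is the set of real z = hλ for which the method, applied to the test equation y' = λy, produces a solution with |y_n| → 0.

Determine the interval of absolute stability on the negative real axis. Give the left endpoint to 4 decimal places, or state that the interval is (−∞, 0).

Test eqn y'=λy, z=hλ:
  y_{n+1} = y_n + z·[3/4·y_n + 1/4·y_{n+1}] ⇒ (1 − 1/4z)y_{n+1} = (1 + 3/4z)y_n
  ⇒ R(z) = (1 + 3/4z)/(1 − 1/4z).

Solve |R(x)|<1 on ℝ⁻.
x=-1.7: |R|=0.1930
R=−1: 1+3/4x = −1+1/4x ⇒ -1/2x=2 ⇒ x=2/(-1/2)=-4.0000
Confirm numerically:
  x=-3.745: |R|=0.93415 <1
  x=-2.918: |R|=0.68719 <1
  x=-2.398: |R|=0.49922 <1
  x=-4.578: |R|=1.13476 >1
  x=-4.574: |R|=1.13389 >1
  x=-4.217: |R|=1.05282 >1
Stable set (-4.0000, 0).

(-4.0000, 0).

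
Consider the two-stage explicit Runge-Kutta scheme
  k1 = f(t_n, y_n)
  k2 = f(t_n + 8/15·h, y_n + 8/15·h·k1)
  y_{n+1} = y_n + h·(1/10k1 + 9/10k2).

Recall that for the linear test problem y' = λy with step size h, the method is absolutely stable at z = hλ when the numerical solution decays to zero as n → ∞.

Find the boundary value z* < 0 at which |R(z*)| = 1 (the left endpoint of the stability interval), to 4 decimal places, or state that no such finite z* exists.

z* = -2.0833.

With y'=λy (z=hλ):
  k1=λy_n ⇒ h·k1=z·y_n;  k2=λ(1+8/15z)y_n ⇒ h·k2=z(1+8/15z)y_n
  y_{n+1}/y_n = 1 + 1/10z + 9/10z(1+8/15z) = 1 + z + 12/25z²
  Hence R(z) = 1 + z + 12/25z².

Need |R(x)|<1, x<0.
x=-1.01: |R|=0.4796
R=1: x+12/25x²=0 ⇒ x=−25/12=-2.0833; min R=1−1/(4·12/25)=0.4792>−1
Confirm numerically:
  x=-1.694: |R|=0.68343 <1
  x=-1.469: |R|=0.56682 <1
  x=-1.425: |R|=0.54970 <1
  x=-2.613: |R|=1.66433 >1
  x=-2.553: |R|=1.57555 >1
  x=-2.213: |R|=1.13774 >1
Interval (-2.0833, 0).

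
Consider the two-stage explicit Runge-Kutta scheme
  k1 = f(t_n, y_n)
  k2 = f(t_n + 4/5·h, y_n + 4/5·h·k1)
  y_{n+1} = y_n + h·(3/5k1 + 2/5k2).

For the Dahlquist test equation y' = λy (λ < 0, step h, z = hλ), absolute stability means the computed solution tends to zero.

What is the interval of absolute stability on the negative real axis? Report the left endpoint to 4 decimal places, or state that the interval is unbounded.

(-3.1250, 0).

With y'=λy (z=hλ):
  k1=λy_n ⇒ h·k1=z·y_n;  k2=λ(1+4/5z)y_n ⇒ h·k2=z(1+4/5z)y_n
  y_{n+1}/y_n = 1 + 3/5z + 2/5z(1+4/5z) = 1 + z + 8/25z²
  ⇒ R(z) = 1 + z + 8/25z².

Solve |R(x)|<1 on ℝ⁻.
x=-1.23: |R|=0.2541
R=1: x+8/25x²=0 ⇒ x=−25/8=-3.1250; min R=1−1/(4·8/25)=0.2188>−1
Confirm numerically:
  x=-2.332: |R|=0.40823 <1
  x=-2.034: |R|=0.28989 <1
  x=-1.607: |R|=0.21938 <1
  x=-3.551: |R|=1.48407 >1
  x=-3.353: |R|=1.24463 >1
Stable set (-3.1250, 0).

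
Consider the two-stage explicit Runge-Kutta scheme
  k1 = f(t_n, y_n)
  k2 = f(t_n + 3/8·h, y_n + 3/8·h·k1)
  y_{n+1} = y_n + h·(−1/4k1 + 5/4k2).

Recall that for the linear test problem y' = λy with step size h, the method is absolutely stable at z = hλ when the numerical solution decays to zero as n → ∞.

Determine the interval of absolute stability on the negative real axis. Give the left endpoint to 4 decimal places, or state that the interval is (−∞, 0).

Test eqn y'=λy, z=hλ:
  k1=λy_n ⇒ h·k1=z·y_n;  k2=λ(1+3/8z)y_n ⇒ h·k2=z(1+3/8z)y_n
  y_{n+1}/y_n = 1 − 1/4z + 5/4z(1+3/8z) = 1 + z + 15/32z²
  Hence R(z) = 1 + z + 15/32z².

Need |R(x)|<1, x<0.
x=-1.1: |R|=0.4672
R=1: x+15/32x²=0 ⇒ x=−32/15=-2.1333; min R=1−1/(4·15/32)=0.4667>−1
Confirm numerically:
  x=-1.902: |R|=0.79375 <1
  x=-1.574: |R|=0.58732 <1
  x=-0.999: |R|=0.46881 <1
  x=-0.967: |R|=0.47132 <1
  x=-2.375: |R|=1.26904 >1
  x=-2.287: |R|=1.16474 >1
Stable set (-2.1333, 0).

(-2.1333, 0).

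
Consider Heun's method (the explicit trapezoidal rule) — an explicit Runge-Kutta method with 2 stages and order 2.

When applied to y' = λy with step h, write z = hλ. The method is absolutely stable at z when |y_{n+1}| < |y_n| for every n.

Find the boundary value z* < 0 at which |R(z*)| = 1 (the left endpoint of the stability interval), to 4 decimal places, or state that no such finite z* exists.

With y'=λy (z=hλ):
  order 2, 2-stage ⇒ R(z)=1+z+z^2/2
  (e.g. R(-0.47)=0.64045, |R|=0.64045)

Find x<0 with |R(x)|<1.
x=-0.47: |R|=0.6404
|R(-1.91)|=0.9140 |R(-1.04)|=0.5008 |R(-0.53)|=0.6104
Bisect:
  x_lo=-2.4348 |R|=1.5293  x_hi=-0.1957 |R|=0.8235
  mid=-1.31523 |R|=0.54968 →hi
  mid=-1.87501 |R|=0.88282 →hi
  mid=-2.15490 |R|=1.16690 →lo
  mid=-2.01496 |R|=1.01507 →lo
  mid=-1.94499 |R|=0.94650 →hi
  mid=-1.97997 |R|=0.98017 →hi
  mid=-1.99747 |R|=0.99747 →hi
  mid=-2.00621 |R|=1.00623 →lo
  ...
  [-2.00006,-1.99993] ⇒ x*=-2.0000
Stable set (-2.0000, 0).

left endpoint -2.0000.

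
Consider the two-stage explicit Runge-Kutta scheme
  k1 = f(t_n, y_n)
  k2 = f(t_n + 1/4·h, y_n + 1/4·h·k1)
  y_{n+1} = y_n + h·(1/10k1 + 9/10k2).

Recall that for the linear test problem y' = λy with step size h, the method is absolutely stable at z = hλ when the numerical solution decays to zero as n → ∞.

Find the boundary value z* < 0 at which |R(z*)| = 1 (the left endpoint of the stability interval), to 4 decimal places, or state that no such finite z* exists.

On y'=λy, z=hλ:
  k1=λy_n ⇒ h·k1=z·y_n;  k2=λ(1+1/4z)y_n ⇒ h·k2=z(1+1/4z)y_n
  y_{n+1}/y_n = 1 + 1/10z + 9/10z(1+1/4z) = 1 + z + 9/40z²
  so R(z) = 1 + z + 9/40z².

Solve |R(x)|<1 on ℝ⁻.
x=-0.92: |R|=0.2704
R=1: x+9/40x²=0 ⇒ x=−40/9=-4.4444; min R=1−1/(4·9/40)=-0.1111>−1
Confirm numerically:
  x=-4.321: |R|=0.87998 <1
  x=-3.763: |R|=0.42304 <1
  x=-3.633: |R|=0.33671 <1
  x=-1.786: |R|=0.06830 <1
  x=-4.804: |R|=1.38864 >1
  x=-4.663: |R|=1.22930 >1
  x=-4.569: |R|=1.12805 >1
So |R|<1 on (-4.4444, 0).

left endpoint -4.4444.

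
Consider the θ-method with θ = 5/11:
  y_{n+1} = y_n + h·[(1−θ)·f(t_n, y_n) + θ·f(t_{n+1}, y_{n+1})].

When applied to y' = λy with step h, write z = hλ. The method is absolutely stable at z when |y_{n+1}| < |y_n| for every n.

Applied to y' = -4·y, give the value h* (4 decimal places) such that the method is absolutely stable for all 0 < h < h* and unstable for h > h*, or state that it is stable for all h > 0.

(-22.0000,0); λ=-4 ⇒ h* = (22)/4 = 5.5000.

Test eqn y'=λy, z=hλ:
  y_{n+1} = y_n + z·[6/11·y_n + 5/11·y_{n+1}] ⇒ (1 − 5/11z)y_{n+1} = (1 + 6/11z)y_n
  so R(z) = (1 + 6/11z)/(1 − 5/11z).

Need |R(x)|<1, x<0.
x=-0.76: |R|=0.4351
R=−1: 1+6/11x = −1+5/11x ⇒ -1/11x=2 ⇒ x=2/(-1/11)=-22.0000
Confirm numerically:
  x=-18.524: |R|=0.96645 <1
  x=-17.278: |R|=0.95151 <1
  x=-14.630: |R|=0.91242 <1
  x=-11.252: |R|=0.84020 <1
  x=-22.438: |R|=1.00356 >1
  x=-22.259: |R|=1.00212 >1
  x=-22.125: |R|=1.00103 >1
Stable set (-22.0000, 0).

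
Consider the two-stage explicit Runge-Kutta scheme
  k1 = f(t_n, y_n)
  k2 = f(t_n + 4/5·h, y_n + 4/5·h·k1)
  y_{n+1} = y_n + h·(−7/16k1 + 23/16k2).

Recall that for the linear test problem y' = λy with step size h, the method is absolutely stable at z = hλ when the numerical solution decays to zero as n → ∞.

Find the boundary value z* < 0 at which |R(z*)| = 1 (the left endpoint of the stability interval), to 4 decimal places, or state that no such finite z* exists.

With y'=λy (z=hλ):
  k1=λy_n ⇒ h·k1=z·y_n;  k2=λ(1+4/5z)y_n ⇒ h·k2=z(1+4/5z)y_n
  y_{n+1}/y_n = 1 − 7/16z + 23/16z(1+4/5z) = 1 + z + 23/20z²
  ⇒ R(z) = 1 + z + 23/20z².

Solve |R(x)|<1 on ℝ⁻.
x=-0.71: |R|=0.8697
R=1: x+23/20x²=0 ⇒ x=−20/23=-0.8696; min R=1−1/(4·23/20)=0.7826>−1
Confirm numerically:
  x=-0.807: |R|=0.94194 <1
  x=-0.489: |R|=0.78599 <1
  x=-0.430: |R|=0.78263 <1
  x=-1.047: |R|=1.21364 >1
  x=-1.027: |R|=1.18594 >1
Interval (-0.8696, 0).

left endpoint -0.8696.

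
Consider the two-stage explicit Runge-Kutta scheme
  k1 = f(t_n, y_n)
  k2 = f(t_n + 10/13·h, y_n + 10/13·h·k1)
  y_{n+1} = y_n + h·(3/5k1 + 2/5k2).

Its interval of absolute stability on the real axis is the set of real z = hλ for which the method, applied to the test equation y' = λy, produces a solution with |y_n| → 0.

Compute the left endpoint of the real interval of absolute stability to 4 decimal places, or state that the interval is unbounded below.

z* = -3.2500.

On y'=λy, z=hλ:
  k1=λy_n ⇒ h·k1=z·y_n;  k2=λ(1+10/13z)y_n ⇒ h·k2=z(1+10/13z)y_n
  y_{n+1}/y_n = 1 + 3/5z + 2/5z(1+10/13z) = 1 + z + 4/13z²
  Hence R(z) = 1 + z + 4/13z².

Solve |R(x)|<1 on ℝ⁻.
x=-1.06: |R|=0.2857
R=1: x+4/13x²=0 ⇒ x=−13/4=-3.2500; min R=1−1/(4·4/13)=0.1875>−1
Confirm numerically:
  x=-3.084: |R|=0.84248 <1
  x=-2.718: |R|=0.55508 <1
  x=-1.868: |R|=0.20567 <1
  x=-3.690: |R|=1.49957 >1
  x=-3.404: |R|=1.16130 >1
  x=-3.397: |R|=1.15365 >1
Interval (-3.2500, 0).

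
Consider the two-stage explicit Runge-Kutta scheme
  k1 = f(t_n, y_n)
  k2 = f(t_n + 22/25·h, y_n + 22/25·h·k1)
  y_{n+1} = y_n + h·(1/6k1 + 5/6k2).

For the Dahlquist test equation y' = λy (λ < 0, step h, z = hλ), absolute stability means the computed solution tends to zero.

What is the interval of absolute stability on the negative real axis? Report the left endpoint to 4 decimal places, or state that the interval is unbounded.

On y'=λy, z=hλ:
  k1=λy_n ⇒ h·k1=z·y_n;  k2=λ(1+22/25z)y_n ⇒ h·k2=z(1+22/25z)y_n
  y_{n+1}/y_n = 1 + 1/6z + 5/6z(1+22/25z) = 1 + z + 11/15z²
  so R(z) = 1 + z + 11/15z².

Find x<0 with |R(x)|<1.
x=-1.15: |R|=0.8198
R=1: x+11/15x²=0 ⇒ x=−15/11=-1.3636; min R=1−1/(4·11/15)=0.6591>−1
Confirm numerically:
  x=-0.851: |R|=0.68008 <1
  x=-0.837: |R|=0.67675 <1
  x=-0.833: |R|=0.67585 <1
  x=-0.650: |R|=0.65983 <1
  x=-1.631: |R|=1.31978 >1
  x=-1.623: |R|=1.30869 >1
  x=-1.565: |R|=1.23110 >1
Interval (-1.3636, 0).

z∈(-1.3636,0).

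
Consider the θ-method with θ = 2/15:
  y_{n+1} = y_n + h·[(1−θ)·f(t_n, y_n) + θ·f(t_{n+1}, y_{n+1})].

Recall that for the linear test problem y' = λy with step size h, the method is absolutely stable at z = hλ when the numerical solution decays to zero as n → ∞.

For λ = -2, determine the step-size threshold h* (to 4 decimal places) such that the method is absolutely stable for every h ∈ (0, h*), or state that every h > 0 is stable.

(-2.7273,0); λ=-2 ⇒ h* = (30/11)/2 = 1.3636.

On y'=λy, z=hλ:
  y_{n+1} = y_n + z·[13/15·y_n + 2/15·y_{n+1}] ⇒ (1 − 2/15z)y_{n+1} = (1 + 13/15z)y_n
  ⇒ R(z) = (1 + 13/15z)/(1 − 2/15z).

Solve |R(x)|<1 on ℝ⁻.
x=-0.38: |R|=0.6383
R=−1: 1+13/15x = −1+2/15x ⇒ -11/15x=2 ⇒ x=2/(-11/15)=-2.7273
Confirm numerically:
  x=-2.477: |R|=0.86203 <1
  x=-1.852: |R|=0.48524 <1
  x=-1.645: |R|=0.34910 <1
  x=-3.037: |R|=1.16167 >1
  x=-2.984: |R|=1.13468 >1
Stable set (-2.7273, 0).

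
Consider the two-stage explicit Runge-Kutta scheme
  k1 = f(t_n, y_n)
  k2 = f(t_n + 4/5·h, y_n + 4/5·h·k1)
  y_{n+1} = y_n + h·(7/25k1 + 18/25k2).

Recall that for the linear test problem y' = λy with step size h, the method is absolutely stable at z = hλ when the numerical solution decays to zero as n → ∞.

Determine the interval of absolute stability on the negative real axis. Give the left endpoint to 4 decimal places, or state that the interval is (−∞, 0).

(-1.7361, 0).

With y'=λy (z=hλ):
  k1=λy_n ⇒ h·k1=z·y_n;  k2=λ(1+4/5z)y_n ⇒ h·k2=z(1+4/5z)y_n
  y_{n+1}/y_n = 1 + 7/25z + 18/25z(1+4/5z) = 1 + z + 72/125z²
  so R(z) = 1 + z + 72/125z².

Boundary: |R(x)|=1, x<0.
x=-1.52: |R|=0.8108
R=1: x+72/125x²=0 ⇒ x=−125/72=-1.7361; min R=1−1/(4·72/125)=0.5660>−1
Confirm numerically:
  x=-1.675: |R|=0.94104 <1
  x=-1.111: |R|=0.59997 <1
  x=-1.045: |R|=0.58401 <1
  x=-1.039: |R|=0.58280 <1
  x=-2.087: |R|=1.42181 >1
  x=-1.856: |R|=1.12817 >1
  x=-1.825: |R|=1.09344 >1
So |R|<1 on (-1.7361, 0).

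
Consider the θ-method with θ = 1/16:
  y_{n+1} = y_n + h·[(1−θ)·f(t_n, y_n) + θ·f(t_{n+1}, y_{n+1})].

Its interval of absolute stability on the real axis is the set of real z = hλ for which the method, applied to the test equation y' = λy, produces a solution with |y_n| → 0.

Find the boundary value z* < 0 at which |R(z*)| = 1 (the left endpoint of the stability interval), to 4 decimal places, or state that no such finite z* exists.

left endpoint -2.2857.

With y'=λy (z=hλ):
  y_{n+1} = y_n + z·[15/16·y_n + 1/16·y_{n+1}] ⇒ (1 − 1/16z)y_{n+1} = (1 + 15/16z)y_n
  R(z) = (1 + 15/16z)/(1 − 1/16z).

Find x<0 with |R(x)|<1.
x=-1.15: |R|=0.0729
R=−1: 1+15/16x = −1+1/16x ⇒ -7/8x=2 ⇒ x=2/(-7/8)=-2.2857
Confirm numerically:
  x=-2.009: |R|=0.78489 <1
  x=-1.690: |R|=0.52855 <1
  x=-1.603: |R|=0.45702 <1
  x=-1.152: |R|=0.07463 <1
  x=-2.683: |R|=1.29770 >1
  x=-2.403: |R|=1.08922 >1
  x=-2.380: |R|=1.07182 >1
Stable set (-2.2857, 0).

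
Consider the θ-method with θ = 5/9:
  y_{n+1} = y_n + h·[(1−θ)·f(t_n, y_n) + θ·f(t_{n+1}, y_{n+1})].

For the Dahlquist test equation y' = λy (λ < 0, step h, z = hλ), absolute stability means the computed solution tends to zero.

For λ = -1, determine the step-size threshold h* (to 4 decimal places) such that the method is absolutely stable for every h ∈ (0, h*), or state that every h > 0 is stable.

On y'=λy, z=hλ:
  y_{n+1} = y_n + z·[4/9·y_n + 5/9·y_{n+1}] ⇒ (1 − 5/9z)y_{n+1} = (1 + 4/9z)y_n
  R(z) = (1 + 4/9z)/(1 − 5/9z).

Boundary: |R(x)|=1, x<0.
x=-1.29: |R|=0.2485
x=-2: |R|=0.0526
x=-10: |R|=0.5254
x=-100: |R|=0.7682
θ=5/9≥1/2 ⇒ |1+4/9x|<|1−5/9x| ∀x<0 ⇒ unbounded interval.

interval (−∞, 0). Any h>0 works for λ=-1.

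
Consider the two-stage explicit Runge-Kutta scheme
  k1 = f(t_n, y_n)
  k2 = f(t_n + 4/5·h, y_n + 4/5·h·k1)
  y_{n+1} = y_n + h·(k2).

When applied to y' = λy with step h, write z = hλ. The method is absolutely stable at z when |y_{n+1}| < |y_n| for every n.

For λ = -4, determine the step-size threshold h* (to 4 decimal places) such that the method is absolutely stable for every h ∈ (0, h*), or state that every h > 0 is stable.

Test eqn y'=λy, z=hλ:
  k1=λy_n ⇒ h·k1=z·y_n;  k2=λ(1+4/5z)y_n ⇒ h·k2=z(1+4/5z)y_n
  y_{n+1}/y_n = 1 + z(1+4/5z) = 1 + z + 4/5z²
  so R(z) = 1 + z + 4/5z².

Find x<0 with |R(x)|<1.
x=-0.82: |R|=0.7179
R=1: x+4/5x²=0 ⇒ x=−5/4=-1.2500; min R=1−1/(4·4/5)=0.6875>−1
Confirm numerically:
  x=-1.038: |R|=0.82396 <1
  x=-1.007: |R|=0.80424 <1
  x=-0.901: |R|=0.74844 <1
  x=-0.788: |R|=0.70876 <1
  x=-1.847: |R|=1.88213 >1
  x=-1.318: |R|=1.07170 >1
So |R|<1 on (-1.2500, 0).

(-1.2500,0); λ=-4 ⇒ h* = (5/4)/4 = 0.3125.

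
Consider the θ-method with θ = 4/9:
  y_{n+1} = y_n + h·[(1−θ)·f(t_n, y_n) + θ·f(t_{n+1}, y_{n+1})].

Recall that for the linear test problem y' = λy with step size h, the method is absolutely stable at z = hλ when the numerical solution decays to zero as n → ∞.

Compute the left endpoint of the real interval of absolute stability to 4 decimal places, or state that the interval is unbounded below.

left endpoint -18.0000.

Set f=λy, z=hλ:
  y_{n+1} = y_n + z·[5/9·y_n + 4/9·y_{n+1}] ⇒ (1 − 4/9z)y_{n+1} = (1 + 5/9z)y_n
  so R(z) = (1 + 5/9z)/(1 − 4/9z).

Solve |R(x)|<1 on ℝ⁻.
x=-0.32: |R|=0.7198
R=−1: 1+5/9x = −1+4/9x ⇒ -1/9x=2 ⇒ x=2/(-1/9)=-18.0000
Confirm numerically:
  x=-16.852: |R|=0.98498 <1
  x=-15.810: |R|=0.96968 <1
  x=-12.519: |R|=0.90722 <1
  x=-18.379: |R|=1.00459 >1
  x=-18.307: |R|=1.00373 >1
So |R|<1 on (-18.0000, 0).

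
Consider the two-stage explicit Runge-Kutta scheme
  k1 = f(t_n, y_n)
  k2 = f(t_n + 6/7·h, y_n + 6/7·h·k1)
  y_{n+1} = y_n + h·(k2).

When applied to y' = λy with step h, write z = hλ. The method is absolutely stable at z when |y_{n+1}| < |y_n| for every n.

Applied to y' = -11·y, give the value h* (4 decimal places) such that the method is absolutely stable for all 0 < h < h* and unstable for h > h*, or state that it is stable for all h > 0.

(-1.1667,0); λ=-11 ⇒ h* = (7/6)/11 = 0.1061.

On y'=λy, z=hλ:
  k1=λy_n ⇒ h·k1=z·y_n;  k2=λ(1+6/7z)y_n ⇒ h·k2=z(1+6/7z)y_n
  y_{n+1}/y_n = 1 + z(1+6/7z) = 1 + z + 6/7z²
  ⇒ R(z) = 1 + z + 6/7z².

Solve |R(x)|<1 on ℝ⁻.
x=-1.79: |R|=1.9564
R=1: x+6/7x²=0 ⇒ x=−7/6=-1.1667; min R=1−1/(4·6/7)=0.7083>−1
Confirm numerically:
  x=-1.133: |R|=0.96730 <1
  x=-1.011: |R|=0.86510 <1
  x=-0.962: |R|=0.83124 <1
  x=-0.519: |R|=0.71188 <1
  x=-1.737: |R|=1.84914 >1
  x=-1.255: |R|=1.09502 >1
  x=-1.195: |R|=1.02902 >1
Stable set (-1.1667, 0).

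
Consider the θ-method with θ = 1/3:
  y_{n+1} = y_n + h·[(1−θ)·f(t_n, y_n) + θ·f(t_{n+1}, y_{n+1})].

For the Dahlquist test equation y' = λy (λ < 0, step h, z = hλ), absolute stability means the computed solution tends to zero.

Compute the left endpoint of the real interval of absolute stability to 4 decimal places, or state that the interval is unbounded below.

On y'=λy, z=hλ:
  y_{n+1} = y_n + z·[2/3·y_n + 1/3·y_{n+1}] ⇒ (1 − 1/3z)y_{n+1} = (1 + 2/3z)y_n
  ⇒ R(z) = (1 + 2/3z)/(1 − 1/3z).

Find x<0 with |R(x)|<1.
x=-1.14: |R|=0.1739
R=−1: 1+2/3x = −1+1/3x ⇒ -1/3x=2 ⇒ x=2/(-1/3)=-6.0000
Confirm numerically:
  x=-5.117: |R|=0.89122 <1
  x=-4.311: |R|=0.76898 <1
  x=-3.525: |R|=0.62069 <1
  x=-6.320: |R|=1.03433 >1
  x=-6.091: |R|=1.01001 >1
  x=-6.028: |R|=1.00310 >1
Interval (-6.0000, 0).

left endpoint -6.0000.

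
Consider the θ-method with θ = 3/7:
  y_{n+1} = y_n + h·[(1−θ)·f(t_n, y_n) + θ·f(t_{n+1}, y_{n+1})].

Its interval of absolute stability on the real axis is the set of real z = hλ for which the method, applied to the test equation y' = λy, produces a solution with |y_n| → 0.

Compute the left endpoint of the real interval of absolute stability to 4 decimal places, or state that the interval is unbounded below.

z* = -14.0000.

On y'=λy, z=hλ:
  y_{n+1} = y_n + z·[4/7·y_n + 3/7·y_{n+1}] ⇒ (1 − 3/7z)y_{n+1} = (1 + 4/7z)y_n
  so R(z) = (1 + 4/7z)/(1 − 3/7z).

Find x<0 with |R(x)|<1.
x=-0.79: |R|=0.4098
R=−1: 1+4/7x = −1+3/7x ⇒ -1/7x=2 ⇒ x=2/(-1/7)=-14.0000
Confirm numerically:
  x=-13.492: |R|=0.98930 <1
  x=-12.715: |R|=0.97154 <1
  x=-9.840: |R|=0.88609 <1
  x=-8.966: |R|=0.85150 <1
  x=-14.149: |R|=1.00301 >1
  x=-14.100: |R|=1.00203 >1
Stable set (-14.0000, 0).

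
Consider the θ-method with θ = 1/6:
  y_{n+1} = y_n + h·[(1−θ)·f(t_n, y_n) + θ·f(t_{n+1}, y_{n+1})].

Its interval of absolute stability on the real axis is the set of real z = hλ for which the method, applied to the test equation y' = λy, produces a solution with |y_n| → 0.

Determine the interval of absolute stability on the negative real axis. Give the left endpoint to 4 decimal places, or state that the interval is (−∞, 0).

Test eqn y'=λy, z=hλ:
  y_{n+1} = y_n + z·[5/6·y_n + 1/6·y_{n+1}] ⇒ (1 − 1/6z)y_{n+1} = (1 + 5/6z)y_n
  Hence R(z) = (1 + 5/6z)/(1 − 1/6z).

Solve |R(x)|<1 on ℝ⁻.
x=-1.05: |R|=0.1064
R=−1: 1+5/6x = −1+1/6x ⇒ -2/3x=2 ⇒ x=2/(-2/3)=-3.0000
Confirm numerically:
  x=-2.553: |R|=0.79095 <1
  x=-2.226: |R|=0.62363 <1
  x=-2.063: |R|=0.53516 <1
  x=-1.548: |R|=0.23052 <1
  x=-3.471: |R|=1.19892 >1
  x=-3.443: |R|=1.18765 >1
  x=-3.265: |R|=1.11441 >1
So |R|<1 on (-3.0000, 0).

z∈(-3.0000,0).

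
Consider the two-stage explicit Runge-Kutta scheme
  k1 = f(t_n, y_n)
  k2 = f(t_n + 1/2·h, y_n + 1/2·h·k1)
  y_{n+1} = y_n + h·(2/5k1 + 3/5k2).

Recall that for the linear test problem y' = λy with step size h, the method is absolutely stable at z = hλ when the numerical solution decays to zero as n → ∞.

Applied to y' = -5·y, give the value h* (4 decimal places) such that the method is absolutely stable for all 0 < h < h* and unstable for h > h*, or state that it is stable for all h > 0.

(-3.3333,0); λ=-5 ⇒ h* = (10/3)/5 = 0.6667.

Set f=λy, z=hλ:
  k1=λy_n ⇒ h·k1=z·y_n;  k2=λ(1+1/2z)y_n ⇒ h·k2=z(1+1/2z)y_n
  y_{n+1}/y_n = 1 + 2/5z + 3/5z(1+1/2z) = 1 + z + 3/10z²
  Hence R(z) = 1 + z + 3/10z².

Find x<0 with |R(x)|<1.
x=-1.14: |R|=0.2499
R=1: x+3/10x²=0 ⇒ x=−10/3=-3.3333; min R=1−1/(4·3/10)=0.1667>−1
Confirm numerically:
  x=-2.710: |R|=0.49323 <1
  x=-2.414: |R|=0.33422 <1
  x=-2.241: |R|=0.26562 <1
  x=-1.572: |R|=0.16936 <1
  x=-3.829: |R|=1.56937 >1
  x=-3.645: |R|=1.34081 >1
  x=-3.493: |R|=1.16731 >1
So |R|<1 on (-3.3333, 0).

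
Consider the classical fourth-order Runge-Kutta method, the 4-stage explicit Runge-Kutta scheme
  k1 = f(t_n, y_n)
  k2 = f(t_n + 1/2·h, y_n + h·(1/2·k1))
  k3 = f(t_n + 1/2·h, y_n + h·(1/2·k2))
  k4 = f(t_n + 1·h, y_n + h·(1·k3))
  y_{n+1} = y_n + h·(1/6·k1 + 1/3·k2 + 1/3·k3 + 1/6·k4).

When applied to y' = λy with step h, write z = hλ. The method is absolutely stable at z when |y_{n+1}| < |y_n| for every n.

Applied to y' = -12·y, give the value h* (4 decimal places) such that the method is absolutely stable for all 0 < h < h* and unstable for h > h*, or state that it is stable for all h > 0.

(-2.7853,0); λ=-12 ⇒ h* = 0.2321.

Test eqn y'=λy, z=hλ:
  order 4, 4-stage ⇒ R(z)=1+z+z^2/2+z^3/6+z^4/24
  (e.g. R(-0.77)=0.46501, |R|=0.46501)

Solve |R(x)|<1 on ℝ⁻.
x=-0.77: |R|=0.4650
|R(-3.1)|=1.5878 |R(-0.83)|=0.4389 |R(-0.81)|=0.4474
Bisect:
  x_lo=-3.6355 |R|=3.2432  x_hi=-0.3667 |R|=0.6930
  mid=-2.00112 |R|=0.33371 →hi
  mid=-2.81831 |R|=1.05094 →lo
  mid=-2.40972 |R|=0.56648 →hi
  mid=-2.61401 |R|=0.77102 →hi
  mid=-2.71616 |R|=0.90068 →hi
  mid=-2.76724 |R|=0.97312 →hi
  mid=-2.79278 |R|=1.01134 →lo
  mid=-2.78001 |R|=0.99206 →hi
  mid=-2.78639 |R|=1.00166 →lo
  ...
  [-2.78539,-2.78519] ⇒ x*=-2.7853
Stable set (-2.7853, 0).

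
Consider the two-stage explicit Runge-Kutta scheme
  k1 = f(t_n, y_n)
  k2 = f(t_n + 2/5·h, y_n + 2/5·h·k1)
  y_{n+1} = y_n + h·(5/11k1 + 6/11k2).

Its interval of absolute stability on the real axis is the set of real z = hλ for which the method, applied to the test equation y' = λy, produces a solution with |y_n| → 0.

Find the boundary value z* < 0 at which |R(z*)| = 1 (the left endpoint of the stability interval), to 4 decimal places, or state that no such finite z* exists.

Test eqn y'=λy, z=hλ:
  k1=λy_n ⇒ h·k1=z·y_n;  k2=λ(1+2/5z)y_n ⇒ h·k2=z(1+2/5z)y_n
  y_{n+1}/y_n = 1 + 5/11z + 6/11z(1+2/5z) = 1 + z + 12/55z²
  ⇒ R(z) = 1 + z + 12/55z².

Find x<0 with |R(x)|<1.
x=-1.59: |R|=0.0384
R=1: x+12/55x²=0 ⇒ x=−55/12=-4.5833; min R=1−1/(4·12/55)=-0.1458>−1
Confirm numerically:
  x=-4.118: |R|=0.58191 <1
  x=-3.335: |R|=0.09167 <1
  x=-2.997: |R|=0.03729 <1
  x=-2.321: |R|=0.14565 <1
  x=-5.056: |R|=1.52141 >1
  x=-5.051: |R|=1.51539 >1
Stable set (-4.5833, 0).

z* = -4.5833.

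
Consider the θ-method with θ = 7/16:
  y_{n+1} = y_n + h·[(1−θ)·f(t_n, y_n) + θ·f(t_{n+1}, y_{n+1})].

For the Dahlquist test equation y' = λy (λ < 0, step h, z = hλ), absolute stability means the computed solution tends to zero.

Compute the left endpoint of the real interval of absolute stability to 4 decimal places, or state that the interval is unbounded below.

z* = -16.0000.

On y'=λy, z=hλ:
  y_{n+1} = y_n + z·[9/16·y_n + 7/16·y_{n+1}] ⇒ (1 − 7/16z)y_{n+1} = (1 + 9/16z)y_n
  Hence R(z) = (1 + 9/16z)/(1 − 7/16z).

Solve |R(x)|<1 on ℝ⁻.
x=-0.87: |R|=0.3699
R=−1: 1+9/16x = −1+7/16x ⇒ -1/8x=2 ⇒ x=2/(-1/8)=-16.0000
Confirm numerically:
  x=-14.131: |R|=0.96747 <1
  x=-12.625: |R|=0.93533 <1
  x=-8.449: |R|=0.79902 <1
  x=-8.429: |R|=0.79811 <1
  x=-16.480: |R|=1.00731 >1
  x=-16.253: |R|=1.00390 >1
Stable set (-16.0000, 0).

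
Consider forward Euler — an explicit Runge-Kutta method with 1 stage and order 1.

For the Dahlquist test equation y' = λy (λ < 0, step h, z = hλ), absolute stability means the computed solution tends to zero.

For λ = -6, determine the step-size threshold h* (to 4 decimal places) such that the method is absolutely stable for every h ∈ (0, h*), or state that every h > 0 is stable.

(-2.0000,0); λ=-6 ⇒ h* = 0.3333.

Set f=λy, z=hλ:
  order 1, 1-stage ⇒ R(z)=1+z
  (e.g. R(-1.67)=-0.67000, |R|=0.67000)

Need |R(x)|<1, x<0.
x=-1.67: |R|=0.6700
|R(-2.17)|=1.1700 |R(-1.38)|=0.3800 |R(-1.16)|=0.1600
Bisect:
  x_lo=-2.4597 |R|=1.4597  x_hi=-0.2499 |R|=0.7501
  mid=-1.35479 |R|=0.35479 →hi
  mid=-1.90724 |R|=0.90724 →hi
  mid=-2.18346 |R|=1.18346 →lo
  mid=-2.04535 |R|=1.04535 →lo
  mid=-1.97629 |R|=0.97629 →hi
  mid=-2.01082 |R|=1.01082 →lo
  mid=-1.99356 |R|=0.99356 →hi
  mid=-2.00219 |R|=1.00219 →lo
  mid=-1.99787 |R|=0.99787 →hi
  ...
  [-2.00003,-1.99989] ⇒ x*=-2.0000
Stable set (-2.0000, 0).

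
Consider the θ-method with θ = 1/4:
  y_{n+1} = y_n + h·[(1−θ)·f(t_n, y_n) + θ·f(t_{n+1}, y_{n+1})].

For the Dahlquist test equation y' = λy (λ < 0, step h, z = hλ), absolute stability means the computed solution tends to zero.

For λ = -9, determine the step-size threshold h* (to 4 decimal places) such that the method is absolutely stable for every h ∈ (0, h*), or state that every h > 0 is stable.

(-4.0000,0); λ=-9 ⇒ h* = (4)/9 = 0.4444.

Test eqn y'=λy, z=hλ:
  y_{n+1} = y_n + z·[3/4·y_n + 1/4·y_{n+1}] ⇒ (1 − 1/4z)y_{n+1} = (1 + 3/4z)y_n
  R(z) = (1 + 3/4z)/(1 − 1/4z).

Need |R(x)|<1, x<0.
x=-1.6: |R|=0.1429
R=−1: 1+3/4x = −1+1/4x ⇒ -1/2x=2 ⇒ x=2/(-1/2)=-4.0000
Confirm numerically:
  x=-3.172: |R|=0.76910 <1
  x=-2.024: |R|=0.34396 <1
  x=-1.736: |R|=0.21060 <1
  x=-1.683: |R|=0.18459 <1
  x=-4.327: |R|=1.07854 >1
  x=-4.310: |R|=1.07461 >1
Interval (-4.0000, 0).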